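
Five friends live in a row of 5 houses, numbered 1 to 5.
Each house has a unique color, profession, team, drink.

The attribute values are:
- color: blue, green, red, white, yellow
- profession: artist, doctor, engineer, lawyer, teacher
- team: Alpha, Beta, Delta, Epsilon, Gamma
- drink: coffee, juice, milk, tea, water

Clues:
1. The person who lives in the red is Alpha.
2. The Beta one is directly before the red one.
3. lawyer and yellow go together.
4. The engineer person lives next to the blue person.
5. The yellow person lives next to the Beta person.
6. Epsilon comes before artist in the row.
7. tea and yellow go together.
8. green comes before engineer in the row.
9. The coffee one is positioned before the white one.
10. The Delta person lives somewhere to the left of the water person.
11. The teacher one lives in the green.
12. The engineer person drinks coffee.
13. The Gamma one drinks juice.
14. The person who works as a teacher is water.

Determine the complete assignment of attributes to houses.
Solution:

House | Color | Profession | Team | Drink
-----------------------------------------
  1   | yellow | lawyer | Delta | tea
  2   | green | teacher | Beta | water
  3   | red | engineer | Alpha | coffee
  4   | blue | doctor | Epsilon | milk
  5   | white | artist | Gamma | juice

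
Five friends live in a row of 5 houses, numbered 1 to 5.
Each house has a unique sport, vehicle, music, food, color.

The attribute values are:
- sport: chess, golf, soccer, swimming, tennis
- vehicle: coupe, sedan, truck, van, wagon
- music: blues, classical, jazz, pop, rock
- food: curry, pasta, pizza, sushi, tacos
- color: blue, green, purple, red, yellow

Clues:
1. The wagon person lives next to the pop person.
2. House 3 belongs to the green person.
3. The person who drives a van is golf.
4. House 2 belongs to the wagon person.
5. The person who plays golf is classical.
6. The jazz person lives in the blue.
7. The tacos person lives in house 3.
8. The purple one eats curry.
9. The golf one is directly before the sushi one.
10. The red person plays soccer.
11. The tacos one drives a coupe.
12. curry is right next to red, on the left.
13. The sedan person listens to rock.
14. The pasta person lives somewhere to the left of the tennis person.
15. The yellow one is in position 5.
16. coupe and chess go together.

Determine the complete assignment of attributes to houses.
Solution:

House | Sport | Vehicle | Music | Food | Color
----------------------------------------------
  1   | golf | van | classical | curry | purple
  2   | soccer | wagon | blues | sushi | red
  3   | chess | coupe | pop | tacos | green
  4   | swimming | truck | jazz | pasta | blue
  5   | tennis | sedan | rock | pizza | yellow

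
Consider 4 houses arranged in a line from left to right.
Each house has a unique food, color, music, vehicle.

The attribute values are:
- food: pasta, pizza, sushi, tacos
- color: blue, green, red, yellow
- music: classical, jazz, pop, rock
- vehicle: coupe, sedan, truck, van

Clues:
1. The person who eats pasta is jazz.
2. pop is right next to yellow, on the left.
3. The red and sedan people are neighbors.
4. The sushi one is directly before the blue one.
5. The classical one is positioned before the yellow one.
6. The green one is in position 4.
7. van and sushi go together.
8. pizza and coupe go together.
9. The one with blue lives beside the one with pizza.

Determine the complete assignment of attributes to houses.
Solution:

House | Food | Color | Music | Vehicle
--------------------------------------
  1   | sushi | red | classical | van
  2   | tacos | blue | pop | sedan
  3   | pizza | yellow | rock | coupe
  4   | pasta | green | jazz | truck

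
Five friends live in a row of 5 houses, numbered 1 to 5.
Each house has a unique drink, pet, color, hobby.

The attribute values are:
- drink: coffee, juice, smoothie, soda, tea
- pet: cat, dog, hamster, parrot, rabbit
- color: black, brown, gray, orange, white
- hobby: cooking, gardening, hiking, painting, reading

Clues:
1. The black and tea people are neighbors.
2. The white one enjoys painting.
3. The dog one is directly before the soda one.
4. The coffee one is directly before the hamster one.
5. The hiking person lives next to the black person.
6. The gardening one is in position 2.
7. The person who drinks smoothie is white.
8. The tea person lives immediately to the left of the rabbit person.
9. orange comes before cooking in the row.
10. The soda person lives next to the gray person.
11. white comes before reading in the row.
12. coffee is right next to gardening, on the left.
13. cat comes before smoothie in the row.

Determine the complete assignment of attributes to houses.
Solution:

House | Drink | Pet | Color | Hobby
-----------------------------------
  1   | coffee | dog | orange | hiking
  2   | soda | hamster | black | gardening
  3   | tea | cat | gray | cooking
  4   | smoothie | rabbit | white | painting
  5   | juice | parrot | brown | reading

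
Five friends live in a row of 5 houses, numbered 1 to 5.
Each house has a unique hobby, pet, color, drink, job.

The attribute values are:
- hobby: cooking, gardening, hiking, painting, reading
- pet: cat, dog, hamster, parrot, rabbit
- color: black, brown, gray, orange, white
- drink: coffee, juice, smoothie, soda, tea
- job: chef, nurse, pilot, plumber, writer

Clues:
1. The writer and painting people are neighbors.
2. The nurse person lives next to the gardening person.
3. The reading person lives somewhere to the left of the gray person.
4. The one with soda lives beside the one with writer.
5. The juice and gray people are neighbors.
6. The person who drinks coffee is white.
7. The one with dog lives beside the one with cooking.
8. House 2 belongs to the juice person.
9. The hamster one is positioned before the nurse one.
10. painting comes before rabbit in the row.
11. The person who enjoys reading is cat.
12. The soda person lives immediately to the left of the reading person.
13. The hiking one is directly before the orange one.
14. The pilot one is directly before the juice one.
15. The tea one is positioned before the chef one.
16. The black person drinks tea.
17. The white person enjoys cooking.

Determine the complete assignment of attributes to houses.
Solution:

House | Hobby | Pet | Color | Drink | Job
-----------------------------------------
  1   | hiking | hamster | brown | soda | pilot
  2   | reading | cat | orange | juice | writer
  3   | painting | parrot | gray | smoothie | nurse
  4   | gardening | dog | black | tea | plumber
  5   | cooking | rabbit | white | coffee | chef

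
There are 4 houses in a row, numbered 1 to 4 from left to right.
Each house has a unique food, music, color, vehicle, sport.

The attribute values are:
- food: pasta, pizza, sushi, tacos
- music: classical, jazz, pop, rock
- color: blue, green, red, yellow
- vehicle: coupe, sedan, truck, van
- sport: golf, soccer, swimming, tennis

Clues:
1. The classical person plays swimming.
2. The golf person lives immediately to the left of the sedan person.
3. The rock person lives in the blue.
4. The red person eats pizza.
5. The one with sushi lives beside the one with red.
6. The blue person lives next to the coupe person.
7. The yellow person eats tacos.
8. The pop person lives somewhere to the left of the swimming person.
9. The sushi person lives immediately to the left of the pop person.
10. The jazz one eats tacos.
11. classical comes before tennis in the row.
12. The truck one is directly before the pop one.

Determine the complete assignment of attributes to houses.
Solution:

House | Food | Music | Color | Vehicle | Sport
----------------------------------------------
  1   | sushi | rock | blue | truck | soccer
  2   | pizza | pop | red | coupe | golf
  3   | pasta | classical | green | sedan | swimming
  4   | tacos | jazz | yellow | van | tennis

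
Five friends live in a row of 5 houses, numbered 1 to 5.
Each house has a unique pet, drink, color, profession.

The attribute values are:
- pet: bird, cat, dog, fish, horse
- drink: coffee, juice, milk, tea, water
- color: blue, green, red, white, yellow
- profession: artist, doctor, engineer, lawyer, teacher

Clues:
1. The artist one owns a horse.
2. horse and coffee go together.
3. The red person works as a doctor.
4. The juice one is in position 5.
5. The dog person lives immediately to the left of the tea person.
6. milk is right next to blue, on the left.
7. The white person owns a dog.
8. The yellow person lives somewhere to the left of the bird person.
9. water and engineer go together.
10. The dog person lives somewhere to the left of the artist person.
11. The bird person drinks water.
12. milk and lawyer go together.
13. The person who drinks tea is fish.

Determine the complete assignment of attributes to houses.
Solution:

House | Pet | Drink | Color | Profession
----------------------------------------
  1   | dog | milk | white | lawyer
  2   | fish | tea | blue | teacher
  3   | horse | coffee | yellow | artist
  4   | bird | water | green | engineer
  5   | cat | juice | red | doctor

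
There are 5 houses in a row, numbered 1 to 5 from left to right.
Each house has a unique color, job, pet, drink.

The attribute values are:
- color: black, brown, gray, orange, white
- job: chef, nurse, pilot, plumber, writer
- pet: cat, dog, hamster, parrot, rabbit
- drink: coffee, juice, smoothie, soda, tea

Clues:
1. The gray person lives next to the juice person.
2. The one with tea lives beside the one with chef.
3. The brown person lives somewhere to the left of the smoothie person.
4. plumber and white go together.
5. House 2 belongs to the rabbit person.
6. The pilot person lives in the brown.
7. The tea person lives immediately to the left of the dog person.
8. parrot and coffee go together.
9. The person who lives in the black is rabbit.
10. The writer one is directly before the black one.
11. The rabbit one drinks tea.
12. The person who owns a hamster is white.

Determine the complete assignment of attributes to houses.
Solution:

House | Color | Job | Pet | Drink
---------------------------------
  1   | orange | writer | parrot | coffee
  2   | black | nurse | rabbit | tea
  3   | gray | chef | dog | soda
  4   | brown | pilot | cat | juice
  5   | white | plumber | hamster | smoothie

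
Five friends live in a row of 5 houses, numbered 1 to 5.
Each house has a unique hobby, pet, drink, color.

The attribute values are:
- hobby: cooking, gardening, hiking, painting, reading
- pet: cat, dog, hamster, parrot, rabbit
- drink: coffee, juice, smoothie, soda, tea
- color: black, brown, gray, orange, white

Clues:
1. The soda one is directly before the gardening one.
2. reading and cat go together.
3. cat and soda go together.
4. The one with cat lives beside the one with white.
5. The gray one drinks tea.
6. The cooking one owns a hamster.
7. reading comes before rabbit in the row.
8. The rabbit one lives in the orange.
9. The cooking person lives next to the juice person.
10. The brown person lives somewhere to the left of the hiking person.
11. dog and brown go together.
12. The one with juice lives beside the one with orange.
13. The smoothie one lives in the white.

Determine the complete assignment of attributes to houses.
Solution:

House | Hobby | Pet | Drink | Color
-----------------------------------
  1   | reading | cat | soda | black
  2   | gardening | parrot | smoothie | white
  3   | cooking | hamster | tea | gray
  4   | painting | dog | juice | brown
  5   | hiking | rabbit | coffee | orange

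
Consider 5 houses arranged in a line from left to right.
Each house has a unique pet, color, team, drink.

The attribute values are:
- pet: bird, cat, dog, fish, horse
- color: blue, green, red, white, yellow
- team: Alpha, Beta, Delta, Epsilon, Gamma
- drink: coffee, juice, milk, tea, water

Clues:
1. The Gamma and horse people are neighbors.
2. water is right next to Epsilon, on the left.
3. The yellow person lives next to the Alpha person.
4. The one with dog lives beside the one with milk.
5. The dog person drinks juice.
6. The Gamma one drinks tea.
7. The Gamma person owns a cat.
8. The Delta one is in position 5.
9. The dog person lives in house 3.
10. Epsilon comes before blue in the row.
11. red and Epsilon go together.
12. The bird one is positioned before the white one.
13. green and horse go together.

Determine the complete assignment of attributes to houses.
Solution:

House | Pet | Color | Team | Drink
----------------------------------
  1   | cat | yellow | Gamma | tea
  2   | horse | green | Alpha | water
  3   | dog | red | Epsilon | juice
  4   | bird | blue | Beta | milk
  5   | fish | white | Delta | coffee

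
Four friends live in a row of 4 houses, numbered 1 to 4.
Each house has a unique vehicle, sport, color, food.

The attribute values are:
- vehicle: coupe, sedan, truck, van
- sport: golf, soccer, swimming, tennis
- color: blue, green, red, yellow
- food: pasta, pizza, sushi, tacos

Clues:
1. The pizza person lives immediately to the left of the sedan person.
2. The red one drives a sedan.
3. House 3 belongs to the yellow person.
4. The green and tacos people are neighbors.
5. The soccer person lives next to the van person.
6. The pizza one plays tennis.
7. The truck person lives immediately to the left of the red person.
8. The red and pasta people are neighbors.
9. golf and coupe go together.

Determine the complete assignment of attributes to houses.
Solution:

House | Vehicle | Sport | Color | Food
--------------------------------------
  1   | truck | tennis | green | pizza
  2   | sedan | soccer | red | tacos
  3   | van | swimming | yellow | pasta
  4   | coupe | golf | blue | sushi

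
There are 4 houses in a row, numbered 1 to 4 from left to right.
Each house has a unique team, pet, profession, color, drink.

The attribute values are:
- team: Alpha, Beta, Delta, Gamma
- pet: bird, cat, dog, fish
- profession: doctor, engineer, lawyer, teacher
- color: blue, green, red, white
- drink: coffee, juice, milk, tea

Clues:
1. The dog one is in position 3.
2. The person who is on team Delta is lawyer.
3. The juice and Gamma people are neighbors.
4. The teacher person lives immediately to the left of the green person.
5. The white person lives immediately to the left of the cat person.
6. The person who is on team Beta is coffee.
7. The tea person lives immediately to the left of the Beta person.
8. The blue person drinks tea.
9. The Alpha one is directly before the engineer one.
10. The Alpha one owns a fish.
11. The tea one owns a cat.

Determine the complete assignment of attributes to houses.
Solution:

House | Team | Pet | Profession | Color | Drink
-----------------------------------------------
  1   | Alpha | fish | doctor | white | juice
  2   | Gamma | cat | engineer | blue | tea
  3   | Beta | dog | teacher | red | coffee
  4   | Delta | bird | lawyer | green | milk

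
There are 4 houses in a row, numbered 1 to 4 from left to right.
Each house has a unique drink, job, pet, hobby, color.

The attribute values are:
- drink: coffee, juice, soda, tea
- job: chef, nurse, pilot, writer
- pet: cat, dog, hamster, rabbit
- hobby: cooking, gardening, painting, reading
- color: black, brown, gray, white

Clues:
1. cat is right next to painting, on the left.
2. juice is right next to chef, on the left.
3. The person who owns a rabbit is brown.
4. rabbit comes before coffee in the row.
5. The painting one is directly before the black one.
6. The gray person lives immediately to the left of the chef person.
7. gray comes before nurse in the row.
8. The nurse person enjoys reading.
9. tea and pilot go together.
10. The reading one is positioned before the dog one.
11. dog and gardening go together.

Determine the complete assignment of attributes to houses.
Solution:

House | Drink | Job | Pet | Hobby | Color
-----------------------------------------
  1   | juice | writer | cat | cooking | gray
  2   | soda | chef | rabbit | painting | brown
  3   | coffee | nurse | hamster | reading | black
  4   | tea | pilot | dog | gardening | white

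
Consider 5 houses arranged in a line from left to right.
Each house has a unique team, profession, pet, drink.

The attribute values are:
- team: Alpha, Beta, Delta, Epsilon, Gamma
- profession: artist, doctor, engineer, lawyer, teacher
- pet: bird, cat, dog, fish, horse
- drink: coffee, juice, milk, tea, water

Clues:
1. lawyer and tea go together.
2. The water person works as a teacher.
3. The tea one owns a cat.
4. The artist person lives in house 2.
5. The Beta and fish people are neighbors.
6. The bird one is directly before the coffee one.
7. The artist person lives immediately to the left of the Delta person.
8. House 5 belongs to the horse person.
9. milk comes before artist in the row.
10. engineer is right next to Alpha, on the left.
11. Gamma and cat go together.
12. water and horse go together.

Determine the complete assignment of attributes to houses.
Solution:

House | Team | Profession | Pet | Drink
---------------------------------------
  1   | Beta | engineer | bird | milk
  2   | Alpha | artist | fish | coffee
  3   | Delta | doctor | dog | juice
  4   | Gamma | lawyer | cat | tea
  5   | Epsilon | teacher | horse | water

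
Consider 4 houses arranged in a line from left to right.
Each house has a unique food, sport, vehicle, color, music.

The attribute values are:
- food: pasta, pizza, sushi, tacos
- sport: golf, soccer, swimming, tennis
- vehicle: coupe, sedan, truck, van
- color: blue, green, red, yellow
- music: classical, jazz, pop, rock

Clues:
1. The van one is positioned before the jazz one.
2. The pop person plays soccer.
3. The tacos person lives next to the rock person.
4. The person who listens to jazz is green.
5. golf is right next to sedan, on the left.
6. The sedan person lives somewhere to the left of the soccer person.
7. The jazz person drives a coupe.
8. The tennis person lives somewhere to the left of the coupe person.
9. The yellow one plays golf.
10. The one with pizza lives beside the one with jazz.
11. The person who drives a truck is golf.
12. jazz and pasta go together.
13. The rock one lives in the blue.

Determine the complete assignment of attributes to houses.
Solution:

House | Food | Sport | Vehicle | Color | Music
----------------------------------------------
  1   | tacos | golf | truck | yellow | classical
  2   | sushi | tennis | sedan | blue | rock
  3   | pizza | soccer | van | red | pop
  4   | pasta | swimming | coupe | green | jazz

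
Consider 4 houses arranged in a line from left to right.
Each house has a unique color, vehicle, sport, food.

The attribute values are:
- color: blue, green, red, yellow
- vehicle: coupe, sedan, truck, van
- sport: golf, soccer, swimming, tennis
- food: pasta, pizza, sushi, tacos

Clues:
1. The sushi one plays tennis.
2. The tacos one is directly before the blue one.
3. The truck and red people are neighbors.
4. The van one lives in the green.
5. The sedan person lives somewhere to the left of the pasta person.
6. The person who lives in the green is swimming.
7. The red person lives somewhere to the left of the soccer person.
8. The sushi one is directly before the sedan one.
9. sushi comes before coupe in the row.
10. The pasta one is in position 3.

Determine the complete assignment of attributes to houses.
Solution:

House | Color | Vehicle | Sport | Food
--------------------------------------
  1   | yellow | truck | tennis | sushi
  2   | red | sedan | golf | tacos
  3   | blue | coupe | soccer | pasta
  4   | green | van | swimming | pizza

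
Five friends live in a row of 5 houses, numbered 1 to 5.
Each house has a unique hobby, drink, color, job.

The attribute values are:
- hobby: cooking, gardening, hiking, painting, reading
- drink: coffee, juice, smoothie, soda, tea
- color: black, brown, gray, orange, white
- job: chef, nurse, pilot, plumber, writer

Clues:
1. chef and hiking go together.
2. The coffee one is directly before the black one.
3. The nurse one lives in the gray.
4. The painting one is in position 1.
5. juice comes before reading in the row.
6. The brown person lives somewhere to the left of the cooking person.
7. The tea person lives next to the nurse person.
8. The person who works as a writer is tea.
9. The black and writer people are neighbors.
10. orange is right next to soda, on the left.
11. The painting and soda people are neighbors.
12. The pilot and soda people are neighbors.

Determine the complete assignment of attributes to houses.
Solution:

House | Hobby | Drink | Color | Job
-----------------------------------
  1   | painting | coffee | orange | pilot
  2   | hiking | soda | black | chef
  3   | gardening | tea | brown | writer
  4   | cooking | juice | gray | nurse
  5   | reading | smoothie | white | plumber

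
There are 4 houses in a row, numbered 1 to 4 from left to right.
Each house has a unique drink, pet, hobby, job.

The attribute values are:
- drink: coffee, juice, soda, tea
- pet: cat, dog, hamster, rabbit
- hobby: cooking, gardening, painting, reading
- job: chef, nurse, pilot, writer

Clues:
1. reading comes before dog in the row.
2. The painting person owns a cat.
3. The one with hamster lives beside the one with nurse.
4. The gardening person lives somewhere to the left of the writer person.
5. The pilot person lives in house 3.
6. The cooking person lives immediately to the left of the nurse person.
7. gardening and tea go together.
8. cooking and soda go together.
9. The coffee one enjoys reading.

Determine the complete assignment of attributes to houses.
Solution:

House | Drink | Pet | Hobby | Job
---------------------------------
  1   | soda | hamster | cooking | chef
  2   | coffee | rabbit | reading | nurse
  3   | tea | dog | gardening | pilot
  4   | juice | cat | painting | writer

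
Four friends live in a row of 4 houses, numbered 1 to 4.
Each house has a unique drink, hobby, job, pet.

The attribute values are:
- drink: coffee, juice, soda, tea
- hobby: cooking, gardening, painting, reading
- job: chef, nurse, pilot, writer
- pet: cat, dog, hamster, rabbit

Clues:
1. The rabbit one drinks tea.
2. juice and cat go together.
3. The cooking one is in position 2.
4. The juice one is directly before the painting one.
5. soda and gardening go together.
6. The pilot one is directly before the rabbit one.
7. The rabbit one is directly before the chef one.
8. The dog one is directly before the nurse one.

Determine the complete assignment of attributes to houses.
Solution:

House | Drink | Hobby | Job | Pet
---------------------------------
  1   | soda | gardening | pilot | dog
  2   | tea | cooking | nurse | rabbit
  3   | juice | reading | chef | cat
  4   | coffee | painting | writer | hamster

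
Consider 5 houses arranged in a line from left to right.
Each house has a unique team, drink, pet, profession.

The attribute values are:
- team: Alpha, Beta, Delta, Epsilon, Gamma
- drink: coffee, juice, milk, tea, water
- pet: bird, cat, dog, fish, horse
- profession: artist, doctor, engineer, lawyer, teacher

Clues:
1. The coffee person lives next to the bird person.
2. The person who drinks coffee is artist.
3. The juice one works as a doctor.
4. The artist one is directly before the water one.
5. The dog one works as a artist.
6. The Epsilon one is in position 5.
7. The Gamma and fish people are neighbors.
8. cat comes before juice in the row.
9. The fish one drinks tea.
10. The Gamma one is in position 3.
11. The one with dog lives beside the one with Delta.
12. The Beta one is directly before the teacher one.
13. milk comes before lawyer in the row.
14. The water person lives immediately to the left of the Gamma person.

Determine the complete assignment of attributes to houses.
Solution:

House | Team | Drink | Pet | Profession
---------------------------------------
  1   | Beta | coffee | dog | artist
  2   | Delta | water | bird | teacher
  3   | Gamma | milk | cat | engineer
  4   | Alpha | tea | fish | lawyer
  5   | Epsilon | juice | horse | doctor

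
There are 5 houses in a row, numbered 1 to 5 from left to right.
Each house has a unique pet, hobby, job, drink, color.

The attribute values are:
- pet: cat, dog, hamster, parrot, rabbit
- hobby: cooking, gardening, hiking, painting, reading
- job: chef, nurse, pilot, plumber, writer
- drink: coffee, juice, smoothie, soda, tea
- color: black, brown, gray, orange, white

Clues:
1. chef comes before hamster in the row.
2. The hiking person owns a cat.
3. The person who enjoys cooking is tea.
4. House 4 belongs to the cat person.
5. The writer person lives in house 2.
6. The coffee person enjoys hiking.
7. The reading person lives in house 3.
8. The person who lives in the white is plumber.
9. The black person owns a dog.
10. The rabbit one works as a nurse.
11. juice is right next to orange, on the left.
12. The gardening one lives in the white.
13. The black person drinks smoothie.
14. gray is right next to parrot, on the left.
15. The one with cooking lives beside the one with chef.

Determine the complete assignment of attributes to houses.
Solution:

House | Pet | Hobby | Job | Drink | Color
-----------------------------------------
  1   | rabbit | painting | nurse | juice | gray
  2   | parrot | cooking | writer | tea | orange
  3   | dog | reading | chef | smoothie | black
  4   | cat | hiking | pilot | coffee | brown
  5   | hamster | gardening | plumber | soda | white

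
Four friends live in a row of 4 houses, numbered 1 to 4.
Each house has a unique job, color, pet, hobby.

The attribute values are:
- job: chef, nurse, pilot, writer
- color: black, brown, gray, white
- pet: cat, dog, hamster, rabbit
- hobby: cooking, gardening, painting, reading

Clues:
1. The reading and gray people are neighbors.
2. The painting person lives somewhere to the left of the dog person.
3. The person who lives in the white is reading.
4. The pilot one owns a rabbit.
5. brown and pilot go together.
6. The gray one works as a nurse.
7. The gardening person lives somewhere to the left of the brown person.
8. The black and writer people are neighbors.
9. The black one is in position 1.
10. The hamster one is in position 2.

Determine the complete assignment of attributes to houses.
Solution:

House | Job | Color | Pet | Hobby
---------------------------------
  1   | chef | black | cat | painting
  2   | writer | white | hamster | reading
  3   | nurse | gray | dog | gardening
  4   | pilot | brown | rabbit | cooking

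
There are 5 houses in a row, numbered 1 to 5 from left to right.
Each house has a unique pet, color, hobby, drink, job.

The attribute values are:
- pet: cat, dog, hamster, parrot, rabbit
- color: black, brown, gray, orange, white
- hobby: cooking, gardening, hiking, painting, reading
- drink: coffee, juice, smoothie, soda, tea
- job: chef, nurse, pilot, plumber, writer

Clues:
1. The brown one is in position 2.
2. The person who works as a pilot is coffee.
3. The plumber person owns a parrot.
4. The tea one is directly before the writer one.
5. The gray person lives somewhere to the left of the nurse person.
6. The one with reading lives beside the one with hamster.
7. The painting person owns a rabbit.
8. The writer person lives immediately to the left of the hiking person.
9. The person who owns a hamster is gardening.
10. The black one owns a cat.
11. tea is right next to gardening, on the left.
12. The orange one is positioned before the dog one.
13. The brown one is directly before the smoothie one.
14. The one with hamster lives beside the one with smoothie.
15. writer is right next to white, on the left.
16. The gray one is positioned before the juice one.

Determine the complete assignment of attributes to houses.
Solution:

House | Pet | Color | Hobby | Drink | Job
-----------------------------------------
  1   | parrot | orange | reading | tea | plumber
  2   | hamster | brown | gardening | soda | writer
  3   | dog | white | hiking | smoothie | chef
  4   | rabbit | gray | painting | coffee | pilot
  5   | cat | black | cooking | juice | nurse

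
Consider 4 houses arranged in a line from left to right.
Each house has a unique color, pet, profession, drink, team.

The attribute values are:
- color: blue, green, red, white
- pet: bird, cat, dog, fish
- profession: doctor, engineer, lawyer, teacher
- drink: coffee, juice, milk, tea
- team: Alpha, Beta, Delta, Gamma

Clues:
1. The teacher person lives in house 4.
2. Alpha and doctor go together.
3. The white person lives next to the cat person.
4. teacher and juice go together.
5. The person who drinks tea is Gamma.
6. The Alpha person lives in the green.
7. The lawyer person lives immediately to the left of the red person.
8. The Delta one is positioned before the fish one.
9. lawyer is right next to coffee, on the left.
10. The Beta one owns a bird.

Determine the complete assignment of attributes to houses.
Solution:

House | Color | Pet | Profession | Drink | Team
-----------------------------------------------
  1   | white | dog | lawyer | tea | Gamma
  2   | red | cat | engineer | coffee | Delta
  3   | green | fish | doctor | milk | Alpha
  4   | blue | bird | teacher | juice | Beta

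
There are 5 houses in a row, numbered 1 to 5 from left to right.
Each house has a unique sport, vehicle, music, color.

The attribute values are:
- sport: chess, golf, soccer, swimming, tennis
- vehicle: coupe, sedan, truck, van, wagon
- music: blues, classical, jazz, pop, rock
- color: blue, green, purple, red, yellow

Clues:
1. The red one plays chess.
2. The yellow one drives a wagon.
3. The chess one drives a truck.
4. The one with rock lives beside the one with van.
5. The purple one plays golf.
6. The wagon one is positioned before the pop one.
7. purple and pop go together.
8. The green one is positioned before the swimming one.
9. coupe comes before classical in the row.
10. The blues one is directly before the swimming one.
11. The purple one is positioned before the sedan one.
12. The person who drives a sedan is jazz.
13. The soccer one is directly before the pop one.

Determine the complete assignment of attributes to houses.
Solution:

House | Sport | Vehicle | Music | Color
---------------------------------------
  1   | soccer | wagon | rock | yellow
  2   | golf | van | pop | purple
  3   | tennis | coupe | blues | green
  4   | swimming | sedan | jazz | blue
  5   | chess | truck | classical | red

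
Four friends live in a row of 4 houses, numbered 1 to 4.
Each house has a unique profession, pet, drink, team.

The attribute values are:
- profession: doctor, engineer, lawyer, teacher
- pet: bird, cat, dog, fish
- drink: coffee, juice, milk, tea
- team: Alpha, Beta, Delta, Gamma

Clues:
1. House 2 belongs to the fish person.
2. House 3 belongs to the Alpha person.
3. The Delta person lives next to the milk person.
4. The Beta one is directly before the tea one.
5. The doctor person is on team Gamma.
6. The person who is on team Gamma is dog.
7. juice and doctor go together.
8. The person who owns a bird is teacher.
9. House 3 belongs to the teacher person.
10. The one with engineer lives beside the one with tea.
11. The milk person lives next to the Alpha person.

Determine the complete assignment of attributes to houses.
Solution:

House | Profession | Pet | Drink | Team
---------------------------------------
  1   | lawyer | cat | coffee | Delta
  2   | engineer | fish | milk | Beta
  3   | teacher | bird | tea | Alpha
  4   | doctor | dog | juice | Gamma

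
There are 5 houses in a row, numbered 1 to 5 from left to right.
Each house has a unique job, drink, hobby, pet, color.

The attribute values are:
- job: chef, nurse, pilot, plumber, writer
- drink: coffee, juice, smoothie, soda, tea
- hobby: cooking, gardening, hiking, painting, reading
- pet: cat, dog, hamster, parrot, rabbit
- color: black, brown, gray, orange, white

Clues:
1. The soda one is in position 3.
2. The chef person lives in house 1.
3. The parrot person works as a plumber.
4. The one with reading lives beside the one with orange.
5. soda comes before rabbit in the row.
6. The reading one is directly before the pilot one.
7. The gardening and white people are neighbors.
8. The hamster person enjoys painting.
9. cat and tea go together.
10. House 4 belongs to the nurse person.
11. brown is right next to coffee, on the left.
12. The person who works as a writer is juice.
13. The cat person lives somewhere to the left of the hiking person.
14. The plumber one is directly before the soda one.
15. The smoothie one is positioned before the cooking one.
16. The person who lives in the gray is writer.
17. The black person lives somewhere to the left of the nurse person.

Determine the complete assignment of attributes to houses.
Solution:

House | Job | Drink | Hobby | Pet | Color
-----------------------------------------
  1   | chef | smoothie | painting | hamster | brown
  2   | plumber | coffee | reading | parrot | black
  3   | pilot | soda | gardening | dog | orange
  4   | nurse | tea | cooking | cat | white
  5   | writer | juice | hiking | rabbit | gray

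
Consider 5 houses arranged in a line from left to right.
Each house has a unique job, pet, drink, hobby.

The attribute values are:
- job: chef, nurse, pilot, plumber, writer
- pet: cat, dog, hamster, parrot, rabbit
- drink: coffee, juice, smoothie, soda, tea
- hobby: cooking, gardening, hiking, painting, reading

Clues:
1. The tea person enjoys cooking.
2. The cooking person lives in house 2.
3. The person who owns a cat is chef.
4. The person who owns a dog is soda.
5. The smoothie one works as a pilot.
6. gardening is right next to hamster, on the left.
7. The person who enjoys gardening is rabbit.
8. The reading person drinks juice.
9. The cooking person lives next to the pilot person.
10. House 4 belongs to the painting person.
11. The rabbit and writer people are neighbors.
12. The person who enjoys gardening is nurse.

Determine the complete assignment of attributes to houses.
Solution:

House | Job | Pet | Drink | Hobby
---------------------------------
  1   | nurse | rabbit | coffee | gardening
  2   | writer | hamster | tea | cooking
  3   | pilot | parrot | smoothie | hiking
  4   | plumber | dog | soda | painting
  5   | chef | cat | juice | reading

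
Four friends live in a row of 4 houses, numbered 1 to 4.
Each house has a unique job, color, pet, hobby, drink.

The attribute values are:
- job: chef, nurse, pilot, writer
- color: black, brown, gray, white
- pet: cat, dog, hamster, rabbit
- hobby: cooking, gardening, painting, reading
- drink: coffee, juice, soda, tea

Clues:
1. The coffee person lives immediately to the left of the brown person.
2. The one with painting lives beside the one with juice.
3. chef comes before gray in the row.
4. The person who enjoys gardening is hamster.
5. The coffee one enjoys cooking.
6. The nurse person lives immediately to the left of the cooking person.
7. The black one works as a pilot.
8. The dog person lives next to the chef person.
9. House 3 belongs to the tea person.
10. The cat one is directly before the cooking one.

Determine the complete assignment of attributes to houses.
Solution:

House | Job | Color | Pet | Hobby | Drink
-----------------------------------------
  1   | nurse | white | cat | reading | soda
  2   | pilot | black | dog | cooking | coffee
  3   | chef | brown | rabbit | painting | tea
  4   | writer | gray | hamster | gardening | juice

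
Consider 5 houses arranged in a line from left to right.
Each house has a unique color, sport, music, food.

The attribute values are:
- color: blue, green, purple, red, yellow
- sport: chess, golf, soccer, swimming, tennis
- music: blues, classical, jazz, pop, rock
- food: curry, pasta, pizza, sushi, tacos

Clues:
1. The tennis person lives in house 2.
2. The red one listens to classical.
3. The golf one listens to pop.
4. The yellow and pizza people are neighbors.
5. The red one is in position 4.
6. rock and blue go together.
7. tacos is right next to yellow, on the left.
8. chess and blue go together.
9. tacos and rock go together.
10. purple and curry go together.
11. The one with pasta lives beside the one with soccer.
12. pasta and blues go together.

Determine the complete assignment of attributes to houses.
Solution:

House | Color | Sport | Music | Food
------------------------------------
  1   | blue | chess | rock | tacos
  2   | yellow | tennis | blues | pasta
  3   | green | soccer | jazz | pizza
  4   | red | swimming | classical | sushi
  5   | purple | golf | pop | curry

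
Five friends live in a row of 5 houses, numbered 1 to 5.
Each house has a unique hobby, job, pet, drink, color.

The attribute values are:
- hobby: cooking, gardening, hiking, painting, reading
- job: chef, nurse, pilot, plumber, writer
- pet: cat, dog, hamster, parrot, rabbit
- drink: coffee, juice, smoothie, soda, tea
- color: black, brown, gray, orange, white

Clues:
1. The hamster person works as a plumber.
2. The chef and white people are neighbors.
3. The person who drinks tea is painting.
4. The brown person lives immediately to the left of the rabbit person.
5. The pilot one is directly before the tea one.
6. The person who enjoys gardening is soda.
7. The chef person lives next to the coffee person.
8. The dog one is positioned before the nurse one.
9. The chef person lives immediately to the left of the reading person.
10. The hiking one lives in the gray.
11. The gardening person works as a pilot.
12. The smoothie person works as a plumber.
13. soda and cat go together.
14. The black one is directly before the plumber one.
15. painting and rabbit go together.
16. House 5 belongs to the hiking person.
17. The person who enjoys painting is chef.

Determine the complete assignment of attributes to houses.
Solution:

House | Hobby | Job | Pet | Drink | Color
-----------------------------------------
  1   | gardening | pilot | cat | soda | brown
  2   | painting | chef | rabbit | tea | orange
  3   | reading | writer | dog | coffee | white
  4   | cooking | nurse | parrot | juice | black
  5   | hiking | plumber | hamster | smoothie | gray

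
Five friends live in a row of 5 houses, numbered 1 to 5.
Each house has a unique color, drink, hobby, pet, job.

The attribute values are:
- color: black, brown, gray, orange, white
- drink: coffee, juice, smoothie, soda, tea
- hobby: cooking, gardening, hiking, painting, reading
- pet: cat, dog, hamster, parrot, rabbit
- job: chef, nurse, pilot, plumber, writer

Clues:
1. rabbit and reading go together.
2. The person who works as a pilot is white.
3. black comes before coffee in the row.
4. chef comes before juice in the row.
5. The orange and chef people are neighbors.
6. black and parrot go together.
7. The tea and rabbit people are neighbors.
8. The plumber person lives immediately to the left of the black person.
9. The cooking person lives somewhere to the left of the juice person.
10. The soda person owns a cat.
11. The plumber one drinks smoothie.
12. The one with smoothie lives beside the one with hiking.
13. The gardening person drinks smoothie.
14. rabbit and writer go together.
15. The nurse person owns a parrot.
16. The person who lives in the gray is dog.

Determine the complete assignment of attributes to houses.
Solution:

House | Color | Drink | Hobby | Pet | Job
-----------------------------------------
  1   | gray | smoothie | gardening | dog | plumber
  2   | black | tea | hiking | parrot | nurse
  3   | orange | coffee | reading | rabbit | writer
  4   | brown | soda | cooking | cat | chef
  5   | white | juice | painting | hamster | pilot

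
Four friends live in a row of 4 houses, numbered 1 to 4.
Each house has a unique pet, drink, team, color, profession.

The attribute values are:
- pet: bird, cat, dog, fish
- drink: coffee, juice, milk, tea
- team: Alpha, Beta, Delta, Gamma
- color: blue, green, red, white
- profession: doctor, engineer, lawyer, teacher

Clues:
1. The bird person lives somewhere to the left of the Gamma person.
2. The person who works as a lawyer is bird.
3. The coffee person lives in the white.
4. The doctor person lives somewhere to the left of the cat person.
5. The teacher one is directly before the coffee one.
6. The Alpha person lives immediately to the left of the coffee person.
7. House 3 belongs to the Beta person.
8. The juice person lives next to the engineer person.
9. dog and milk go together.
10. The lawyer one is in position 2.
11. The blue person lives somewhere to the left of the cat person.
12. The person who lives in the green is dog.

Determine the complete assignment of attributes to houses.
Solution:

House | Pet | Drink | Team | Color | Profession
-----------------------------------------------
  1   | dog | milk | Alpha | green | teacher
  2   | bird | coffee | Delta | white | lawyer
  3   | fish | juice | Beta | blue | doctor
  4   | cat | tea | Gamma | red | engineer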